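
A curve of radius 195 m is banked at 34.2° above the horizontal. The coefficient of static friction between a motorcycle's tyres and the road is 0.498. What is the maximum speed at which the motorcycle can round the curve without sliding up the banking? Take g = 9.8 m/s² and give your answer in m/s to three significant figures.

58.3 m/s

At the maximum speed, friction acts down the slope at its limiting value f = μN. Radially (horizontal, toward centre): N sinθ + μN cosθ = mv²/r. Vertically: N cosθ − μN sinθ = mg.
Dividing: v² = r g (sinθ + μcosθ)/(cosθ − μsinθ).
sinθ + μcosθ = 0.5621 + 0.498×0.8271 = 0.9740; cosθ − μsinθ = 0.8271 − 0.498×0.5621 = 0.5472.
v² = 195 × 9.8 × 0.9740/0.5472 = 3402 m²/s², so v = 58.32 m/s.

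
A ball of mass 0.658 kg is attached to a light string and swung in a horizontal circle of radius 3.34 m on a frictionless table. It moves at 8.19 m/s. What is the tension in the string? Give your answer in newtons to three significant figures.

The tension is the only horizontal force, so it supplies the full centripetal force: T = m v²/r = 0.658 × (8.190)²/3.34 = 0.658 × 67.08/3.34 = 13.21 N.

13.2 N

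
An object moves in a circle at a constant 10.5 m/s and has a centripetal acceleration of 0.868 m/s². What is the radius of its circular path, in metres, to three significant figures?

127 m

a_c = v²/r ⇒ r = v²/a_c = (10.5)²/0.868 = 110.2/0.868 = 127.0 m.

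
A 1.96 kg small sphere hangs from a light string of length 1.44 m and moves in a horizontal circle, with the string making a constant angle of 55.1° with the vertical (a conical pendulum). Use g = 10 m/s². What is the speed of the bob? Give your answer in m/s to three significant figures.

The radius of the circle is r = L sinθ = 1.44 × sin 55.1° = 1.181 m.
Horizontally T sinθ = mv²/r and vertically T cosθ = mg, so tanθ = v²/(rg).
v = √(r g tanθ) = √(1.181 × 10.0 × 1.433) = √16.93 = 4.115 m/s.

4.11 m/s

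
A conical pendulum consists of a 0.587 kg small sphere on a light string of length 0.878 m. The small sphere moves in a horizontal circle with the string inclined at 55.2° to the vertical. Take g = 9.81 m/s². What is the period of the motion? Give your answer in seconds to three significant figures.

r = L sinθ = 0.7210 m. From T sinθ = mω²r and T cosθ = mg: tanθ = ω²r/g, so ω² = g tanθ / r = g/(L cosθ).
ω = √(g/(L cosθ)) = √(9.81/(0.878 × 0.5707)) = √19.58 = 4.425 rad/s.
Period = 2π/ω = 1.420 s.

1.42 s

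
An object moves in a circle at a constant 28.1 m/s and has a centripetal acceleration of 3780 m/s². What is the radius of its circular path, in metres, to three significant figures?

0.209 m

a_c = v²/r ⇒ r = v²/a_c = (28.1)²/3780 = 789.6/3780 = 0.2089 m.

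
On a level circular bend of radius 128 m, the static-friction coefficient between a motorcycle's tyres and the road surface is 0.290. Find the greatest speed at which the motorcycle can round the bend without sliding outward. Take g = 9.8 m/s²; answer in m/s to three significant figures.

19.1 m/s

On a flat curve, static friction is the only horizontal force, so it must supply the full centripetal force: μ_s m g = m v²/r.
Mass cancels: v_max = √(μ_s g r) = √(0.290 × 9.8 × 128) = √363.8 = 19.07 m/s.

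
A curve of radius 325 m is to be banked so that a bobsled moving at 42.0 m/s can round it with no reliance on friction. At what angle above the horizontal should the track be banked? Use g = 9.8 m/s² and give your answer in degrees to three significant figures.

29.0°

For a frictionless banked turn: horizontally N sinθ = mv²/r and vertically N cosθ = mg.
Dividing: tanθ = v²/(r g) = (42.0)²/(325 × 9.8) = 1764/3185 = 0.5538.
θ = arctan(0.5538) = 28.98°.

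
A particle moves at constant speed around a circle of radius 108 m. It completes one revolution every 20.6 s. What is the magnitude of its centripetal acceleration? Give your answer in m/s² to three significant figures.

v = 2πr/T = 2π × 108/20.6 = 32.94 m/s.
a_c = v²/r = (32.94)²/108 = 1085/108 = 10.05 m/s².

10.0 m/s²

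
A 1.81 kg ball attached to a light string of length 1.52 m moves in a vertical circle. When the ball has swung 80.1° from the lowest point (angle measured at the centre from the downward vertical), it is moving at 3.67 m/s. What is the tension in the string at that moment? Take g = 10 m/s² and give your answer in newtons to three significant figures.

19.2 N

Take the radial direction toward the centre of the circle as positive. The component of the weight along the string toward the centre is −mg cos φ (φ measured from the bottom), so Newton's second law along the string gives T − mg cos φ = m v²/r.
cos 80.1° = 0.1719, so T = m(v²/r + g cos φ) = 1.81 × ((3.67)²/1.52 + 10.0 × 0.1719) = 1.81 × (8.861 + (1.719)) = 1.81 × 10.58 = 19.15 N.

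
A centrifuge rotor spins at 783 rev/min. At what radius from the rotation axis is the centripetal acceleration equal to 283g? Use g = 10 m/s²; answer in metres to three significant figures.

ω = 783 rev/min × 2π/60 = 82.00 rad/s.
a_c = ω²r = 283g ⇒ r = 283 × 10.0 / (82.00)² = 2830/6723 = 0.4209 m.

0.421 m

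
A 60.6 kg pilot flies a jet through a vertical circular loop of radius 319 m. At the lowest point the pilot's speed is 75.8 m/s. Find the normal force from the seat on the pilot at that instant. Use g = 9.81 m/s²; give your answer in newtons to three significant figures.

At the lowest point, N points up (toward the centre) and the weight mg points down (away from the centre), so the net inward force is N − mg = mv²/r.
N = m(v²/r + g) = 60.6 × ((75.8)²/319 + 9.81) = 60.6 × (18.01 + 9.81) = 60.6 × 27.82 = 1686 N.

1690 N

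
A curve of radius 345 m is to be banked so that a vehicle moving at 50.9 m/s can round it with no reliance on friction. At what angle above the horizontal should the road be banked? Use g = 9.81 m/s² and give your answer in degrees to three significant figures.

With no friction, the horizontal component of the normal force provides the centripetal force: N sinθ = mv²/r, while N cosθ = mg vertically.
Dividing: tanθ = v²/(r g) = (50.9)²/(345 × 9.81) = 2591/3384 = 0.7655.
θ = arctan(0.7655) = 37.43°.

37.4°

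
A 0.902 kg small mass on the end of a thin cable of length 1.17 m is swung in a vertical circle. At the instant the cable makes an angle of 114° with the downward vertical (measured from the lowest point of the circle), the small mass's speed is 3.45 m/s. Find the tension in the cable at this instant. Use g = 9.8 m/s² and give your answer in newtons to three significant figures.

5.58 N

Take the radial direction toward the centre of the circle as positive. The component of the weight along the string toward the centre is −mg cos φ (φ measured from the bottom), so Newton's second law along the string gives T − mg cos φ = m v²/r.
cos 114° = -0.4067, so T = m(v²/r + g cos φ) = 0.902 × ((3.45)²/1.17 + 9.8 × -0.4067) = 0.902 × (10.17 + (-3.986)) = 0.902 × 6.187 = 5.581 N.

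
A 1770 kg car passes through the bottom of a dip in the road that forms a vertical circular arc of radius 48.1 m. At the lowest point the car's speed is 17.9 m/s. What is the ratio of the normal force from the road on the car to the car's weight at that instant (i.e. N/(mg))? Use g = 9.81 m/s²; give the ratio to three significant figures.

At the bottom, N − mg = mv²/r, so N = m(v²/r + g) and N/(mg) = v²/(rg) + 1 = (17.9)²/(48.1 × 9.81) + 1 = 0.6790 + 1 = 1.679.

1.68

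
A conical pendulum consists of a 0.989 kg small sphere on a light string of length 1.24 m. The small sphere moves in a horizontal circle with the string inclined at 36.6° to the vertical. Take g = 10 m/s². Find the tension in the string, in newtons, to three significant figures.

12.3 N

Vertically the bob has no acceleration, so T cosθ = mg.
T = mg/cosθ = 0.989 × 10.0 / cos 36.6° = 9.890/0.8028 = 12.32 N.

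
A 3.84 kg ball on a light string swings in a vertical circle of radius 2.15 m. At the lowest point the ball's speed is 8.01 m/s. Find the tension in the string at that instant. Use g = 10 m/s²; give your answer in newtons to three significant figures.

At the lowest point, T points up (toward the centre) and the weight mg points down (away from the centre), so the net inward force is T − mg = mv²/r.
T = m(v²/r + g) = 3.84 × ((8.01)²/2.15 + 10.0) = 3.84 × (29.84 + 10.0) = 3.84 × 39.84 = 153.0 N.

153 N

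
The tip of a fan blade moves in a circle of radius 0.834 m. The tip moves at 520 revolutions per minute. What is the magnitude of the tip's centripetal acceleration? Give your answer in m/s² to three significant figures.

2470 m/s²

ω = 520 rev/min × 2π/60 = 54.45 rad/s, so v = ωr = 54.45 × 0.834 = 45.41 m/s.
a_c = v²/r = (45.41)²/0.834 = 2063/0.834 = 2473 m/s².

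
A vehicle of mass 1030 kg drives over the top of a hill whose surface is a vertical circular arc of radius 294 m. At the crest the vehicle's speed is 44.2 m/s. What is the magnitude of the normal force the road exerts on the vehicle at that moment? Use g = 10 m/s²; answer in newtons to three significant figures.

3460 N

At the crest the centripetal acceleration points downward (toward the centre of the arc), so mg − N = mv²/r.
N = m(g − v²/r) = 1030 × (10.0 − (44.2)²/294) = 1030 × (10.0 − 6.645) = 1030 × 3.355 = 3456 N.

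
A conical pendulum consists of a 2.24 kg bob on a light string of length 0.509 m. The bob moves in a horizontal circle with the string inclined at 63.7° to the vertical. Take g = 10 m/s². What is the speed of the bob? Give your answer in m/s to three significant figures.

The radius of the circle is r = L sinθ = 0.509 × sin 63.7° = 0.4563 m.
Horizontally T sinθ = mv²/r and vertically T cosθ = mg, so tanθ = v²/(rg).
v = √(r g tanθ) = √(0.4563 × 10.0 × 2.023) = √9.233 = 3.039 m/s.

3.04 m/s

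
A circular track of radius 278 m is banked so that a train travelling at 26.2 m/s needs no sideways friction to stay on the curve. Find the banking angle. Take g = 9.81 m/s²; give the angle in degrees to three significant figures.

For a frictionless banked turn: horizontally N sinθ = mv²/r and vertically N cosθ = mg.
Dividing: tanθ = v²/(r g) = (26.2)²/(278 × 9.81) = 686.4/2727 = 0.2517.
θ = arctan(0.2517) = 14.13°.

14.1°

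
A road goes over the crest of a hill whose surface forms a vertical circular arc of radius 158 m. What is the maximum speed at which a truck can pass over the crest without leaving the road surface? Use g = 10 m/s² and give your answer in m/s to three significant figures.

39.7 m/s

At the crest the centre of the circle is below the truck, so the net downward (centripetal) force is mg − N = mv²/r.
The truck leaves the road when N → 0, giving v_max = √(g r) = √(10.0 × 158) = 39.75 m/s.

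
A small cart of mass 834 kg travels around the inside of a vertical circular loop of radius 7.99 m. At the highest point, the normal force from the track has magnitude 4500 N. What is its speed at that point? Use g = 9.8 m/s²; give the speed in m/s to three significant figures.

At the top, N + mg = mv²/r, so v = √(r(N/m + g)) = √(7.99 × (4500/834 + 9.8)) = √(7.99 × 15.20) = √121.4 = 11.02 m/s.

11.0 m/s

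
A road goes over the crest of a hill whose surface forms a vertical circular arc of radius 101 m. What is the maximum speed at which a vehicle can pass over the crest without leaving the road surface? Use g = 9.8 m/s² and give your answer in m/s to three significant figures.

31.5 m/s

At the crest the centre of the circle is below the vehicle, so the net downward (centripetal) force is mg − N = mv²/r.
The vehicle leaves the road when N → 0, giving v_max = √(g r) = √(9.8 × 101) = 31.46 m/s.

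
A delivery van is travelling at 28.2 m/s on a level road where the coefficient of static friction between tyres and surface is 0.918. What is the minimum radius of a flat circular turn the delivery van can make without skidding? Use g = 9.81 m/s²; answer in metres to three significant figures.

88.3 m

At the limit, μ_s m g = m v²/r, so r_min = v²/(μ_s g) = (28.2)²/(0.918 × 9.81) = 795.2/9.006 = 88.31 m.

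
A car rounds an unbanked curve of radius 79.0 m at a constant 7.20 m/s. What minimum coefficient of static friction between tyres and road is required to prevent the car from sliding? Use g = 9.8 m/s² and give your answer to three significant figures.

Friction provides the centripetal force: μ_s m g = m v²/r, so μ_s = v²/(g r) = (7.200)²/(9.8 × 79.0) = 51.84/774.2 = 0.06696.

0.0670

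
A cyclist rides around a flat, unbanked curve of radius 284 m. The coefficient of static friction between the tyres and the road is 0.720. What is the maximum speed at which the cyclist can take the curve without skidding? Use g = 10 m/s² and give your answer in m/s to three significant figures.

45.2 m/s

Friction provides the centripetal force on a flat curve. At maximum speed it is at its limiting value: μ_s m g = m v²/r.
Mass cancels: v_max = √(μ_s g r) = √(0.720 × 10.0 × 284) = √2045 = 45.22 m/s.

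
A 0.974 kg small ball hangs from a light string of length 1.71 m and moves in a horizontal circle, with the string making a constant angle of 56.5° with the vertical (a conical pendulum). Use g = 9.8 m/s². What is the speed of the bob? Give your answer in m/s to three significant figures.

The radius of the circle is r = L sinθ = 1.71 × sin 56.5° = 1.426 m.
Horizontally T sinθ = mv²/r and vertically T cosθ = mg, so tanθ = v²/(rg).
v = √(r g tanθ) = √(1.426 × 9.8 × 1.511) = √21.11 = 4.595 m/s.

4.59 m/s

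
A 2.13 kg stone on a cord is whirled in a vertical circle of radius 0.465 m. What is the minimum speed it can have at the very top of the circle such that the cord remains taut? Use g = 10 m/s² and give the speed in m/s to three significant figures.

2.16 m/s

At the highest point the centre is directly below, so both the weight and T act inward: T + mg = mv²/r.
At minimum speed T → 0, so mg = mv_min²/r ⇒ v_min = √(g r) = √(10.0 × 0.465) = 2.156 m/s.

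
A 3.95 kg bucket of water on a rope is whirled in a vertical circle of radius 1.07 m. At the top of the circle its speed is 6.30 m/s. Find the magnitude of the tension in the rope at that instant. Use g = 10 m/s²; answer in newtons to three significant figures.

At the top, both T and the weight mg point inward (toward the centre), so T + mg = mv²/r.
T = m(v²/r − g) = 3.95 × ((6.30)²/1.07 − 10.0) = 3.95 × (37.09 − 10.0) = 3.95 × 27.09 = 107.0 N.

107 N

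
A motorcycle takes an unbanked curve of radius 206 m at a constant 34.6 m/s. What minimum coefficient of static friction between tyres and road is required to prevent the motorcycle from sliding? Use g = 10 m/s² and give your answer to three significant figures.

0.581

Friction provides the centripetal force: μ_s m g = m v²/r, so μ_s = v²/(g r) = (34.60)²/(10.0 × 206) = 1197/2060 = 0.5811.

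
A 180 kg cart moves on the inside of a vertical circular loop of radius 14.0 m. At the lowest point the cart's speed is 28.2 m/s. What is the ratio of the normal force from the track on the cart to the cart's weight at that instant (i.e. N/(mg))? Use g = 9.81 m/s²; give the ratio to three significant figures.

6.79

At the bottom, N − mg = mv²/r, so N = m(v²/r + g) and N/(mg) = v²/(rg) + 1 = (28.2)²/(14.0 × 9.81) + 1 = 5.790 + 1 = 6.790.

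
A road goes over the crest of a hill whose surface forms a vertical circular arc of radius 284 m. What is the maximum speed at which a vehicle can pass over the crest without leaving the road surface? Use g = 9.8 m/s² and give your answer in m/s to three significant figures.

At the crest the centre of the circle is below the vehicle, so the net downward (centripetal) force is mg − N = mv²/r.
The vehicle leaves the road when N → 0, giving v_max = √(g r) = √(9.8 × 284) = 52.76 m/s.

52.8 m/s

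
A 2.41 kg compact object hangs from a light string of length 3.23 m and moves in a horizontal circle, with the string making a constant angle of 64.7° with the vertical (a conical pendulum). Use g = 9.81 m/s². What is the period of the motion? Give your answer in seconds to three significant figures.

r = L sinθ = 2.920 m. From T sinθ = mω²r and T cosθ = mg: tanθ = ω²r/g, so ω² = g tanθ / r = g/(L cosθ).
ω = √(g/(L cosθ)) = √(9.81/(3.23 × 0.4274)) = √7.107 = 2.666 rad/s.
Period = 2π/ω = 2.357 s.

2.36 s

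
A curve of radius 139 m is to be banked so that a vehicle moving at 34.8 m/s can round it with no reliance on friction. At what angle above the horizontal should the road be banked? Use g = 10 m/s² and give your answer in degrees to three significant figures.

With no friction, the horizontal component of the normal force provides the centripetal force: N sinθ = mv²/r, while N cosθ = mg vertically.
Dividing: tanθ = v²/(r g) = (34.8)²/(139 × 10.0) = 1211/1390 = 0.8713.
θ = arctan(0.8713) = 41.06°.

41.1°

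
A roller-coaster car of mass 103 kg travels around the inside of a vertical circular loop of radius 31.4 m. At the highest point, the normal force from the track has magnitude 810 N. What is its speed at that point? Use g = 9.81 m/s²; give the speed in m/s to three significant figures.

23.6 m/s

At the top, N + mg = mv²/r, so v = √(r(N/m + g)) = √(31.4 × (810/103 + 9.81)) = √(31.4 × 17.67) = √555.0 = 23.56 m/s.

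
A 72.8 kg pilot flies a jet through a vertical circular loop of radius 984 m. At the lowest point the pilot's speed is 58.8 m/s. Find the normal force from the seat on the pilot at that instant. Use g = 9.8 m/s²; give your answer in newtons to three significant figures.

969 N

At the lowest point, N points up (toward the centre) and the weight mg points down (away from the centre), so the net inward force is N − mg = mv²/r.
N = m(v²/r + g) = 72.8 × ((58.8)²/984 + 9.8) = 72.8 × (3.514 + 9.8) = 72.8 × 13.31 = 969.2 N.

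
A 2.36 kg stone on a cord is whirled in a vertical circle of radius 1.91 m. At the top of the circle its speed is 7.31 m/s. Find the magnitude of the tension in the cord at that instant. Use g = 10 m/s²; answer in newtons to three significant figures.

At the top, both T and the weight mg point inward (toward the centre), so T + mg = mv²/r.
T = m(v²/r − g) = 2.36 × ((7.31)²/1.91 − 10.0) = 2.36 × (27.98 − 10.0) = 2.36 × 17.98 = 42.43 N.

42.4 N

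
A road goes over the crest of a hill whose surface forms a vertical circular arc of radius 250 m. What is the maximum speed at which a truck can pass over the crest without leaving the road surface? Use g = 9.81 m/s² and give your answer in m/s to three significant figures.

At the crest the centre of the circle is below the truck, so the net downward (centripetal) force is mg − N = mv²/r.
The truck leaves the road when N → 0, giving v_max = √(g r) = √(9.81 × 250) = 49.52 m/s.

49.5 m/s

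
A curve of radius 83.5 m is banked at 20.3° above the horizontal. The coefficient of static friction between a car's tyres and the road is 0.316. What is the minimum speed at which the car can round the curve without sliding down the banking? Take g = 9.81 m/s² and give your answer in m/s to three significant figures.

At the minimum speed, friction acts up the slope at its limiting value f = μN. Radially (horizontal, toward centre): N sinθ − μN cosθ = mv²/r. Vertically: N cosθ + μN sinθ = mg.
Dividing: v² = r g (sinθ − μcosθ)/(cosθ + μsinθ).
sinθ − μcosθ = 0.3469 − 0.316×0.9379 = 0.05056; cosθ + μsinθ = 0.9379 + 0.316×0.3469 = 1.048.
v² = 83.5 × 9.81 × 0.05056/1.048 = 39.54 m²/s², so v = 6.288 m/s.

6.29 m/s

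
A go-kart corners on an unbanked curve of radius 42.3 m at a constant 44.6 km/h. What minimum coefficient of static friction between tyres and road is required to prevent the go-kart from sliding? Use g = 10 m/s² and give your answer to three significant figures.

v = 44.6/3.6 = 12.39 m/s.
Friction provides the centripetal force: μ_s m g = m v²/r, so μ_s = v²/(g r) = (12.39)²/(10.0 × 42.3) = 153.5/423.0 = 0.3628.

0.363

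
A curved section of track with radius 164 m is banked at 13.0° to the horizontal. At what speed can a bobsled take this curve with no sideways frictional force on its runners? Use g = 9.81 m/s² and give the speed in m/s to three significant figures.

On a frictionless banked curve, N sinθ = mv²/r and N cosθ = mg, so tanθ = v²/(rg).
v = √(r g tanθ) = √(164 × 9.81 × tan 13.0°) = √(164 × 9.81 × 0.2309) = √371.4 = 19.27 m/s.

19.3 m/s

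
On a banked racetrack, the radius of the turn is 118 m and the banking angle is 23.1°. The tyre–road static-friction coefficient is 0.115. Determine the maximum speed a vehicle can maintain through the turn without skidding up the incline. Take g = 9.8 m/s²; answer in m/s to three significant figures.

At the maximum speed, friction acts down the slope at its limiting value f = μN. Radially (horizontal, toward centre): N sinθ + μN cosθ = mv²/r. Vertically: N cosθ − μN sinθ = mg.
Dividing: v² = r g (sinθ + μcosθ)/(cosθ − μsinθ).
sinθ + μcosθ = 0.3923 + 0.115×0.9198 = 0.4981; cosθ − μsinθ = 0.9198 − 0.115×0.3923 = 0.8747.
v² = 118 × 9.8 × 0.4981/0.8747 = 658.5 m²/s², so v = 25.66 m/s.

25.7 m/s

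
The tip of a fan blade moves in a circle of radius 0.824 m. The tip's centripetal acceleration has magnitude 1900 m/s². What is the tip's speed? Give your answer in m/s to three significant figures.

39.6 m/s

a_c = v²/r ⇒ v = √(a_c · r) = √(1900 × 0.824) = √1566 = 39.57 m/s.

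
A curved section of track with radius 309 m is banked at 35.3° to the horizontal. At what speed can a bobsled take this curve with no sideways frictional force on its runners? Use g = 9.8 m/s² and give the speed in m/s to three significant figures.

46.3 m/s

On a frictionless banked curve, N sinθ = mv²/r and N cosθ = mg, so tanθ = v²/(rg).
v = √(r g tanθ) = √(309 × 9.8 × tan 35.3°) = √(309 × 9.8 × 0.7080) = √2144 = 46.30 m/s.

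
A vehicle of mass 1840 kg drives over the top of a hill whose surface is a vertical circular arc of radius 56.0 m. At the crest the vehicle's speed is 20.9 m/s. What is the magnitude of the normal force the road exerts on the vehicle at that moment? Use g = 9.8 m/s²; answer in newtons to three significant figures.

3680 N

At the crest the centripetal acceleration points downward (toward the centre of the arc), so mg − N = mv²/r.
N = m(g − v²/r) = 1840 × (9.8 − (20.9)²/56.0) = 1840 × (9.8 − 7.800) = 1840 × 2.000 = 3680 N.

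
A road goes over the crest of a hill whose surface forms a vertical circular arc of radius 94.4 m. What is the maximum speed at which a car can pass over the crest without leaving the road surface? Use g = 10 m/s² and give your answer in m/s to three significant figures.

At the crest the centre of the circle is below the car, so the net downward (centripetal) force is mg − N = mv²/r.
The car leaves the road when N → 0, giving v_max = √(g r) = √(10.0 × 94.4) = 30.72 m/s.

30.7 m/s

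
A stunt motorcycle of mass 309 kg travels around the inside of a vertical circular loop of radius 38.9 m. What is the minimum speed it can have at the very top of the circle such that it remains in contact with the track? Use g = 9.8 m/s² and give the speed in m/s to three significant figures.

19.5 m/s

At the highest point the centre is directly below, so both the weight and N act inward: N + mg = mv²/r.
At minimum speed N → 0, so mg = mv_min²/r ⇒ v_min = √(g r) = √(9.8 × 38.9) = 19.52 m/s.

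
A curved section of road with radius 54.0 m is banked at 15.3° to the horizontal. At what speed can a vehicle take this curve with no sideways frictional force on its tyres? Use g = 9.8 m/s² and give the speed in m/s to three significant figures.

On a frictionless banked curve, N sinθ = mv²/r and N cosθ = mg, so tanθ = v²/(rg).
v = √(r g tanθ) = √(54.0 × 9.8 × tan 15.3°) = √(54.0 × 9.8 × 0.2736) = √144.8 = 12.03 m/s.

12.0 m/s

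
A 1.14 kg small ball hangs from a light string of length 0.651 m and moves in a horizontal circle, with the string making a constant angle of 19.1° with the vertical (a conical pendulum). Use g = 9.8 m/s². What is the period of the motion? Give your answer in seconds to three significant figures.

1.57 s

r = L sinθ = 0.2130 m. From T sinθ = mω²r and T cosθ = mg: tanθ = ω²r/g, so ω² = g tanθ / r = g/(L cosθ).
ω = √(g/(L cosθ)) = √(9.8/(0.651 × 0.9449)) = √15.93 = 3.991 rad/s.
Period = 2π/ω = 1.574 s.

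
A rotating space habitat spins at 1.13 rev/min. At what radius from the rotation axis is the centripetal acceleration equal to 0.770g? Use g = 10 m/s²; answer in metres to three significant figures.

ω = 1.13 rev/min × 2π/60 = 0.1183 rad/s.
a_c = ω²r = 0.770g ⇒ r = 0.770 × 10.0 / (0.1183)² = 7.700/0.01400 = 549.9 m.

550 m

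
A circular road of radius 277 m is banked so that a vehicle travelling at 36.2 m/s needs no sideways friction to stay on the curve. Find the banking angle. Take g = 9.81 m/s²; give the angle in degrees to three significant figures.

25.7°

With no friction, the horizontal component of the normal force provides the centripetal force: N sinθ = mv²/r, while N cosθ = mg vertically.
Dividing: tanθ = v²/(r g) = (36.2)²/(277 × 9.81) = 1310/2717 = 0.4822.
θ = arctan(0.4822) = 25.75°.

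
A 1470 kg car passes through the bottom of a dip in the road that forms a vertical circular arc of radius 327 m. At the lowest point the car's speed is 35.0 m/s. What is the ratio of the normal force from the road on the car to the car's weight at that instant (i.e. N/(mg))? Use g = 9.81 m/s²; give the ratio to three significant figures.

1.38

At the bottom, N − mg = mv²/r, so N = m(v²/r + g) and N/(mg) = v²/(rg) + 1 = (35.0)²/(327 × 9.81) + 1 = 0.3819 + 1 = 1.382.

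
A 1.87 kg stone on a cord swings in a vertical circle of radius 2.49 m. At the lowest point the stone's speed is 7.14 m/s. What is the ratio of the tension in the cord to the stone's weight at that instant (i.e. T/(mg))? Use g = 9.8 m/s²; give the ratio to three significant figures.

3.09

At the bottom, T − mg = mv²/r, so T = m(v²/r + g) and T/(mg) = v²/(rg) + 1 = (7.14)²/(2.49 × 9.8) + 1 = 2.089 + 1 = 3.089.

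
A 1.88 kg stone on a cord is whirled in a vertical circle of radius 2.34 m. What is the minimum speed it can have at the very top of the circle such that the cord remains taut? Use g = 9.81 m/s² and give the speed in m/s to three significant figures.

At the top, both weight mg and T point toward the centre: T + mg = mv²/r.
At minimum speed T → 0, so mg = mv_min²/r ⇒ v_min = √(g r) = √(9.81 × 2.34) = 4.791 m/s.

4.79 m/s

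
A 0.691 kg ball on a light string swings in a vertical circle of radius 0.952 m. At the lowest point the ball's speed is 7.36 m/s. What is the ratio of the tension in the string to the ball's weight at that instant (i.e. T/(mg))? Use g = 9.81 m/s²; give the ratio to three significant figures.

6.80

At the bottom, T − mg = mv²/r, so T = m(v²/r + g) and T/(mg) = v²/(rg) + 1 = (7.36)²/(0.952 × 9.81) + 1 = 5.800 + 1 = 6.800.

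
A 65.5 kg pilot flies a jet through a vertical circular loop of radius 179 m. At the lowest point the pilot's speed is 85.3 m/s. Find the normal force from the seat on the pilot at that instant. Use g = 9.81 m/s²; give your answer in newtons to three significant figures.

At the lowest point, N points up (toward the centre) and the weight mg points down (away from the centre), so the net inward force is N − mg = mv²/r.
N = m(v²/r + g) = 65.5 × ((85.3)²/179 + 9.81) = 65.5 × (40.65 + 9.81) = 65.5 × 50.46 = 3305 N.

3310 N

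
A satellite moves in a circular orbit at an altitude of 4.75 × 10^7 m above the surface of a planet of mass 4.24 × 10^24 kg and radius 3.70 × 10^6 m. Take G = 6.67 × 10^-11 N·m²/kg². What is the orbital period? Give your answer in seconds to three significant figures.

137000 s

r = R + h = 3.70 × 10^6 + 4.75 × 10^7 = 5.120 × 10^7 m. Gravity provides the centripetal force: G M m / r² = m v² / r ⇒ v = √(GM/r) = 2350 m/s.
T = 2πr/v = 2π × 5.120 × 10^7 / 2350 = 136900 s.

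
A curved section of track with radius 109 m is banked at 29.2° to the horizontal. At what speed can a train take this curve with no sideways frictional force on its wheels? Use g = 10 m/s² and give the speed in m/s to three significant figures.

24.7 m/s

On a frictionless banked curve, N sinθ = mv²/r and N cosθ = mg, so tanθ = v²/(rg).
v = √(r g tanθ) = √(109 × 10.0 × tan 29.2°) = √(109 × 10.0 × 0.5589) = √609.2 = 24.68 m/s.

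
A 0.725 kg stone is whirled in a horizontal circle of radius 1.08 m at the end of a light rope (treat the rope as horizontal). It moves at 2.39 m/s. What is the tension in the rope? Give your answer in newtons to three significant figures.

3.83 N

The tension is the only horizontal force, so it supplies the full centripetal force: T = m v²/r = 0.725 × (2.390)²/1.08 = 0.725 × 5.712/1.08 = 3.835 N.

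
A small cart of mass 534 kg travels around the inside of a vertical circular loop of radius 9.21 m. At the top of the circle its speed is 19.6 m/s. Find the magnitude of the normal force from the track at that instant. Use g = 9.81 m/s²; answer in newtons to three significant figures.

At the top, both N and the weight mg point inward (toward the centre), so N + mg = mv²/r.
N = m(v²/r − g) = 534 × ((19.6)²/9.21 − 9.81) = 534 × (41.71 − 9.81) = 534 × 31.90 = 17040 N.

17000 N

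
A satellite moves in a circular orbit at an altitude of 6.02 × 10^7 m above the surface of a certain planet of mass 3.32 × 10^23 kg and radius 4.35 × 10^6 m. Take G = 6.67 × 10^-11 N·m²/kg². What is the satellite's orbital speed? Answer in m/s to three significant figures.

Orbital radius r = R + h = 4.35 × 10^6 + 6.02 × 10^7 = 6.455 × 10^7 m.
Gravity supplies the centripetal force: G M m / r² = m v² / r, so v = √(GM/r).
v = √(6.67 × 10^-11 × 3.32 × 10^23 / 6.455 × 10^7) = √(343100) = 585.7 m/s.

586 m/s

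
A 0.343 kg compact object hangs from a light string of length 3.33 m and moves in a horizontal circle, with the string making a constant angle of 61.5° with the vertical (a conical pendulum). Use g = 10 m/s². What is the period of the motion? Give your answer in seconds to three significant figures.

2.50 s

r = L sinθ = 2.926 m. From T sinθ = mω²r and T cosθ = mg: tanθ = ω²r/g, so ω² = g tanθ / r = g/(L cosθ).
ω = √(g/(L cosθ)) = √(10.0/(3.33 × 0.4772)) = √6.294 = 2.509 rad/s.
Period = 2π/ω = 2.505 s.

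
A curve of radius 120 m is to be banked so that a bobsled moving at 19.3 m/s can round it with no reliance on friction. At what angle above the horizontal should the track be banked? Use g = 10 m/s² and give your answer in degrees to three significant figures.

For a frictionless banked turn: horizontally N sinθ = mv²/r and vertically N cosθ = mg.
Dividing: tanθ = v²/(r g) = (19.3)²/(120 × 10.0) = 372.5/1200 = 0.3104.
θ = arctan(0.3104) = 17.24°.

17.2°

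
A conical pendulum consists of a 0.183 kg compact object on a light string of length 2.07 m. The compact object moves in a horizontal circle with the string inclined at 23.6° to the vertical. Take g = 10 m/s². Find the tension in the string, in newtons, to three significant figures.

2.00 N

Vertically the bob has no acceleration, so T cosθ = mg.
T = mg/cosθ = 0.183 × 10.0 / cos 23.6° = 1.830/0.9164 = 1.997 N.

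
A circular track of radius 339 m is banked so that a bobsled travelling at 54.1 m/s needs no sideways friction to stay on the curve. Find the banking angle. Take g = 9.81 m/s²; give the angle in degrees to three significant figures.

With no friction, the horizontal component of the normal force provides the centripetal force: N sinθ = mv²/r, while N cosθ = mg vertically.
Dividing: tanθ = v²/(r g) = (54.1)²/(339 × 9.81) = 2927/3326 = 0.8801.
θ = arctan(0.8801) = 41.35°.

41.4°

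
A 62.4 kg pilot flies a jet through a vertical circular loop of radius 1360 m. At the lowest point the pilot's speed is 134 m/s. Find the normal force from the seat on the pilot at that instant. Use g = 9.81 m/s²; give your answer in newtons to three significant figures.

At the lowest point, N points up (toward the centre) and the weight mg points down (away from the centre), so the net inward force is N − mg = mv²/r.
N = m(v²/r + g) = 62.4 × ((134)²/1360 + 9.81) = 62.4 × (13.20 + 9.81) = 62.4 × 23.01 = 1436 N.

1440 N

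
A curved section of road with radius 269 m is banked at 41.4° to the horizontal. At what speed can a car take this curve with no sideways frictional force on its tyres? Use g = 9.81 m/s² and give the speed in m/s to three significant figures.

On a frictionless banked curve, N sinθ = mv²/r and N cosθ = mg, so tanθ = v²/(rg).
v = √(r g tanθ) = √(269 × 9.81 × tan 41.4°) = √(269 × 9.81 × 0.8816) = √2326 = 48.23 m/s.

48.2 m/s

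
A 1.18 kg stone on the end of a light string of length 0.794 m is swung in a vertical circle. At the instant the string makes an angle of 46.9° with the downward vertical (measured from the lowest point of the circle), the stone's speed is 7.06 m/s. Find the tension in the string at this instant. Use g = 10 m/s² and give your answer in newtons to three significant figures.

82.1 N

Take the radial direction toward the centre of the circle as positive. The component of the weight along the string toward the centre is −mg cos φ (φ measured from the bottom), so Newton's second law along the string gives T − mg cos φ = m v²/r.
cos 46.9° = 0.6833, so T = m(v²/r + g cos φ) = 1.18 × ((7.06)²/0.794 + 10.0 × 0.6833) = 1.18 × (62.78 + (6.833)) = 1.18 × 69.61 = 82.14 N.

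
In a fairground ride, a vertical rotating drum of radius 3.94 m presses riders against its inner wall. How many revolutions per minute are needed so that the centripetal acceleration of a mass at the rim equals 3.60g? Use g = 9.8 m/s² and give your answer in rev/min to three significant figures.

28.6 rev/min

Require ω²r = 3.60g, so ω = √(3.60 × 9.8/3.94) = 2.992 rad/s.
In rev/min: ω × 60/(2π) = 2.992 × 60/(2π) = 28.58 rev/min.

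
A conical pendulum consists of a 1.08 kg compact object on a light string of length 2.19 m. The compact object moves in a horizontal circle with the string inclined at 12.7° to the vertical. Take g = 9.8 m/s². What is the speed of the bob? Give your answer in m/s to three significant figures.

1.03 m/s

The radius of the circle is r = L sinθ = 2.19 × sin 12.7° = 0.4815 m.
Horizontally T sinθ = mv²/r and vertically T cosθ = mg, so tanθ = v²/(rg).
v = √(r g tanθ) = √(0.4815 × 9.8 × 0.2254) = √1.063 = 1.031 m/s.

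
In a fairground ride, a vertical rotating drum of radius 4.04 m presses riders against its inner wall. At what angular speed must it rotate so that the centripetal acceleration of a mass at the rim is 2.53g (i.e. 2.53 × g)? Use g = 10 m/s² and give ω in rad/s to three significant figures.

2.50 rad/s

Centripetal acceleration a_c = ω²r. Setting ω²r = 2.53g:
ω = √(2.53g / r) = √(2.53 × 10.0 / 4.04) = √6.262 = 2.502 rad/s.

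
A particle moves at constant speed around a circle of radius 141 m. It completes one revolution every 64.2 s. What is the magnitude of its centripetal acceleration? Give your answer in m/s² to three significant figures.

v = 2πr/T = 2π × 141/64.2 = 13.80 m/s.
a_c = v²/r = (13.80)²/141 = 190.4/141 = 1.351 m/s².

1.35 m/s²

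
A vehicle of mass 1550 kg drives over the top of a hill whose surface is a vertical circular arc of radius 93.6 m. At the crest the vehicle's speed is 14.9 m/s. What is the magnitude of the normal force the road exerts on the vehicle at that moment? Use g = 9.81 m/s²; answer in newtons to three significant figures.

At the crest the centripetal acceleration points downward (toward the centre of the arc), so mg − N = mv²/r.
N = m(g − v²/r) = 1550 × (9.81 − (14.9)²/93.6) = 1550 × (9.81 − 2.372) = 1550 × 7.438 = 11530 N.

11500 N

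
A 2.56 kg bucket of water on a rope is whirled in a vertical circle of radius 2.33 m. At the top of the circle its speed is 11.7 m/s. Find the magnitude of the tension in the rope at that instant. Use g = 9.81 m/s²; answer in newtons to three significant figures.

125 N

At the top, both T and the weight mg point inward (toward the centre), so T + mg = mv²/r.
T = m(v²/r − g) = 2.56 × ((11.7)²/2.33 − 9.81) = 2.56 × (58.75 − 9.81) = 2.56 × 48.94 = 125.3 N.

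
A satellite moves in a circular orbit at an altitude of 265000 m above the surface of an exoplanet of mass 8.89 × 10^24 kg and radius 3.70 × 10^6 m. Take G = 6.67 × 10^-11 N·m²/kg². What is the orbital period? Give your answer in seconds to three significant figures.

r = R + h = 3.70 × 10^6 + 265000 = 3.965 × 10^6 m. Gravity provides the centripetal force: G M m / r² = m v² / r ⇒ v = √(GM/r) = 12230 m/s.
T = 2πr/v = 2π × 3.965 × 10^6 / 12230 = 2037 s.

2040 s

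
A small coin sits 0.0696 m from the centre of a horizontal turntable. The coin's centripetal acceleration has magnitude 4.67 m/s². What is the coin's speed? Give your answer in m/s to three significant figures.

a_c = v²/r ⇒ v = √(a_c · r) = √(4.67 × 0.0696) = √0.3250 = 0.5701 m/s.

0.570 m/s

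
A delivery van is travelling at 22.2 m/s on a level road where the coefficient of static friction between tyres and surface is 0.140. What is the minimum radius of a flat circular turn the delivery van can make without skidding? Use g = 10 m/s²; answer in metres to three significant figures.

At the limit, μ_s m g = m v²/r, so r_min = v²/(μ_s g) = (22.2)²/(0.140 × 10.0) = 492.8/1.400 = 352.0 m.

352 m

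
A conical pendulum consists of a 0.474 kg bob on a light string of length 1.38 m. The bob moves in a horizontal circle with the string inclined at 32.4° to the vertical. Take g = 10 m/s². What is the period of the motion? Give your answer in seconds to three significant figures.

2.14 s

r = L sinθ = 0.7394 m. From T sinθ = mω²r and T cosθ = mg: tanθ = ω²r/g, so ω² = g tanθ / r = g/(L cosθ).
ω = √(g/(L cosθ)) = √(10.0/(1.38 × 0.8443)) = √8.582 = 2.930 rad/s.
Period = 2π/ω = 2.145 s.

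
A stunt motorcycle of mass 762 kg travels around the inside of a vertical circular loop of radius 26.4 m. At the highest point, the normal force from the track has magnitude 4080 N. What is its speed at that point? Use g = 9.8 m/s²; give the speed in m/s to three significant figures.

20.0 m/s

At the top, N + mg = mv²/r, so v = √(r(N/m + g)) = √(26.4 × (4080/762 + 9.8)) = √(26.4 × 15.15) = √400.1 = 20.00 m/s.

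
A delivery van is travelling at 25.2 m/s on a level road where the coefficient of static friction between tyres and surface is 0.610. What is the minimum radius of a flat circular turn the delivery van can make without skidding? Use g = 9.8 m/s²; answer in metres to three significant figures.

At the limit, μ_s m g = m v²/r, so r_min = v²/(μ_s g) = (25.2)²/(0.610 × 9.8) = 635.0/5.978 = 106.2 m.

106 m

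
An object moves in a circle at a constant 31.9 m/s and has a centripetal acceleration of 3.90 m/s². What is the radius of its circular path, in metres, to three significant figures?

a_c = v²/r ⇒ r = v²/a_c = (31.9)²/3.90 = 1018/3.90 = 260.9 m.

261 m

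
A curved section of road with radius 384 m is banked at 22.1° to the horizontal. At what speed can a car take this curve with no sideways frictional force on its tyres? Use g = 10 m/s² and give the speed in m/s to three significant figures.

39.5 m/s

On a frictionless banked curve, N sinθ = mv²/r and N cosθ = mg, so tanθ = v²/(rg).
v = √(r g tanθ) = √(384 × 10.0 × tan 22.1°) = √(384 × 10.0 × 0.4061) = √1559 = 39.49 m/s.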